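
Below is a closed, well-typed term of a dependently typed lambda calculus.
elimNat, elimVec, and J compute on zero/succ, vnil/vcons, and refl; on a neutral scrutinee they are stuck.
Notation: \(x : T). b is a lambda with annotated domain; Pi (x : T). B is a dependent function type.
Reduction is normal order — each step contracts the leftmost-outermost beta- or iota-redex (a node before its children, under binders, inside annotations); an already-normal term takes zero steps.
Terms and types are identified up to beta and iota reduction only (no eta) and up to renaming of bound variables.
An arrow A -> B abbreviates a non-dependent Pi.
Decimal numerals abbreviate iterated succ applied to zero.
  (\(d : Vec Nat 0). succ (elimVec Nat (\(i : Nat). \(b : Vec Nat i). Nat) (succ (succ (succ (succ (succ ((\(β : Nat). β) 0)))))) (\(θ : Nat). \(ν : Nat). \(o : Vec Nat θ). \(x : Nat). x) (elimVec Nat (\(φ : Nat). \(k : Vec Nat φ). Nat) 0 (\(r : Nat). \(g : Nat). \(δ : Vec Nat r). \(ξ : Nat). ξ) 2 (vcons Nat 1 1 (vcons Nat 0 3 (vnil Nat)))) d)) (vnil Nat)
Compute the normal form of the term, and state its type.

normal form:
  6
inferred type:
  Nat


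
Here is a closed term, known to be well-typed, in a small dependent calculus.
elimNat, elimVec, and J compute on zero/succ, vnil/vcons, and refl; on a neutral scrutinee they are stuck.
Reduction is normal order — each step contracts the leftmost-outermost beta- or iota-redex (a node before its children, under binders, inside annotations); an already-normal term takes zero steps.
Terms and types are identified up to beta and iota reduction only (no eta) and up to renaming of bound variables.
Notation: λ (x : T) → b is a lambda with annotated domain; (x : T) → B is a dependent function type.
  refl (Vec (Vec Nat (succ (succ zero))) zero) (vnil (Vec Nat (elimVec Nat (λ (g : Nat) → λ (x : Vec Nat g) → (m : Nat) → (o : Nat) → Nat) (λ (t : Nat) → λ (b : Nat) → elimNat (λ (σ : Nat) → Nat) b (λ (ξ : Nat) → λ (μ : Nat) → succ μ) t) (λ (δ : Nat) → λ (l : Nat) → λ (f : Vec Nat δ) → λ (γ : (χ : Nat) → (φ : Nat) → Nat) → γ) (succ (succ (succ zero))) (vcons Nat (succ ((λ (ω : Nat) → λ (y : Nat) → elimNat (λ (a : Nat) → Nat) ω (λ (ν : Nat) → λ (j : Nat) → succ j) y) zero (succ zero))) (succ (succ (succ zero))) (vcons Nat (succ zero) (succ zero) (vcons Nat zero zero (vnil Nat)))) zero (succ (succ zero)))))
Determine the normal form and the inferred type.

reduced normal form:
  refl (Vec (Vec Nat (succ (succ zero))) zero) (vnil (Vec Nat (succ (succ zero))))
type:
  Eq (Vec (Vec Nat (succ (succ zero))) zero) (vnil (Vec Nat (succ (succ zero)))) (vnil (Vec Nat (succ (succ zero))))


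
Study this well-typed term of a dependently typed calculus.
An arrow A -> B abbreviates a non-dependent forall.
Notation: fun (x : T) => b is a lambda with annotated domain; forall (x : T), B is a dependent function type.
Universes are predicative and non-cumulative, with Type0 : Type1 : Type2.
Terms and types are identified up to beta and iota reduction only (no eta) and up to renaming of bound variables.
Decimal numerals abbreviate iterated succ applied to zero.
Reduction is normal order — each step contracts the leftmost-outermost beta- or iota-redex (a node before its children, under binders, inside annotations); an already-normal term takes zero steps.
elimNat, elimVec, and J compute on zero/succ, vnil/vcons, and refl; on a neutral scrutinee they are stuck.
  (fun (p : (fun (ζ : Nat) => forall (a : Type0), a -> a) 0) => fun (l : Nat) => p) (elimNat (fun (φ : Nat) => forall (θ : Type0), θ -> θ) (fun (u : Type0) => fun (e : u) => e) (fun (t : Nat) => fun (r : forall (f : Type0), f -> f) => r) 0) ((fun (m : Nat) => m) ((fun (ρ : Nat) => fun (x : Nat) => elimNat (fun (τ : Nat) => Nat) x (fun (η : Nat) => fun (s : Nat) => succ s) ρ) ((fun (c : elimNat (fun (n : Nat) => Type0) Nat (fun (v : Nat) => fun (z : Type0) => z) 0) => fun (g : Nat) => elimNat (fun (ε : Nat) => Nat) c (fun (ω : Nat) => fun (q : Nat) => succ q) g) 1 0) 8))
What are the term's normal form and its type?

normal form:
  fun (p : Type0) => fun (ζ : p) => ζ
inferred type:
  forall (p : Type0), p -> p


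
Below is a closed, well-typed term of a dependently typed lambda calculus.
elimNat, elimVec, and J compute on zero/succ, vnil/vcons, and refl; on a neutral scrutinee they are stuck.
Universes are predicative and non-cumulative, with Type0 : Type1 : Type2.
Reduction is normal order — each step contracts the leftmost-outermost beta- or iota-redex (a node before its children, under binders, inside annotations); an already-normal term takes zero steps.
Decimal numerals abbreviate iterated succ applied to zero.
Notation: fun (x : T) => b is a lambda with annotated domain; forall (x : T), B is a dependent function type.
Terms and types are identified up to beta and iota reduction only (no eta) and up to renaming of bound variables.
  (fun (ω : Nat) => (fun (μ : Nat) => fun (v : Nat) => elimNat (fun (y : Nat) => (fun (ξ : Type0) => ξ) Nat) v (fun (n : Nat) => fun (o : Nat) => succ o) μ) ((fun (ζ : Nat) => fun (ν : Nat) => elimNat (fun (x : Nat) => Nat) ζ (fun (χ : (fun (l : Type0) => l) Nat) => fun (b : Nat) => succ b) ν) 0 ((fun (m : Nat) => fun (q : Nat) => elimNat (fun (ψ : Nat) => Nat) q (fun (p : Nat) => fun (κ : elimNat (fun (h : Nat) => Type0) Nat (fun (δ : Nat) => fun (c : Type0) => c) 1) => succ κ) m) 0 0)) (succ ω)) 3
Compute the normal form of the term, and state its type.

resulting normal form:
  4
type:
  Nat
observation: the term reaches its normal form after 12 normal-order steps.


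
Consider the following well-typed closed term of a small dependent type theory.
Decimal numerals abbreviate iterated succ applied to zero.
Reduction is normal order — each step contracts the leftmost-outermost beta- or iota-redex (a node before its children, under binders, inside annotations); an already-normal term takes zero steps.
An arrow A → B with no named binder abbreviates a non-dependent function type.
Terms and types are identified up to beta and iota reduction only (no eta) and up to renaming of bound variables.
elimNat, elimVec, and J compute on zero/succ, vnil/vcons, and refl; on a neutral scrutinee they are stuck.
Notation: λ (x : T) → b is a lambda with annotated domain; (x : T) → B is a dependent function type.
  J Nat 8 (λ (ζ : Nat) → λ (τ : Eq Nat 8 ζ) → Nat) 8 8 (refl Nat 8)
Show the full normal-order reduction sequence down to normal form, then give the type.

normal-order reduction:
  J Nat 8 (λ (ζ : Nat) → λ (τ : Eq Nat 8 ζ) → Nat) 8 8 (refl Nat 8)
  ~> 8
the term's type:
  Nat


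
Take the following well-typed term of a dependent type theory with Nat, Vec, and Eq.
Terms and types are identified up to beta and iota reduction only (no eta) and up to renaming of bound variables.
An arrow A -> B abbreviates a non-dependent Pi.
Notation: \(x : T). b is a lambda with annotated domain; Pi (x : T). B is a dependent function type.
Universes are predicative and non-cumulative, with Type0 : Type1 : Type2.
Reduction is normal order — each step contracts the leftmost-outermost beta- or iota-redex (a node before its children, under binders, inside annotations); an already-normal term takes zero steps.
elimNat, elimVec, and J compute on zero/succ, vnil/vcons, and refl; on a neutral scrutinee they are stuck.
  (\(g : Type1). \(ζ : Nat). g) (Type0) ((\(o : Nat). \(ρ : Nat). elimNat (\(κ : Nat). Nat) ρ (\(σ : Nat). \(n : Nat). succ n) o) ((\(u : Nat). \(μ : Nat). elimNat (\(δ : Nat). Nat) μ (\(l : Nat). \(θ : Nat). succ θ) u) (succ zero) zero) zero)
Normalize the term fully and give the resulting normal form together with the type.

reduced normal form:
  Type0
type:
  Type1
observation: the leftmost-outermost redex is a beta-redex, and normalization takes 2 steps.


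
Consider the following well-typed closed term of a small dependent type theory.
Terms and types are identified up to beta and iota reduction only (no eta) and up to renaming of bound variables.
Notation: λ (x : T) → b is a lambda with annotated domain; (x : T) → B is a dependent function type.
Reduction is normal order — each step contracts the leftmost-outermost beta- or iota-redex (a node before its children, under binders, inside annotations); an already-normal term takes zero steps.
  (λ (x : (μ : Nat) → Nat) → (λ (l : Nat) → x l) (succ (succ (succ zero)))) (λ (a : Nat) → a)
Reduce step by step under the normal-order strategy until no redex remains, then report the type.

normal-order reduction:
  (λ (x : (μ : Nat) → Nat) → (λ (l : Nat) → x l) (succ (succ (succ zero)))) (λ (a : Nat) → a)
  ~> (λ (x : Nat) → (λ (μ : Nat) → μ) x) (succ (succ (succ zero)))
  ~> (λ (x : Nat) → x) (succ (succ (succ zero)))
  ~> succ (succ (succ zero))
the term's type:
  Nat


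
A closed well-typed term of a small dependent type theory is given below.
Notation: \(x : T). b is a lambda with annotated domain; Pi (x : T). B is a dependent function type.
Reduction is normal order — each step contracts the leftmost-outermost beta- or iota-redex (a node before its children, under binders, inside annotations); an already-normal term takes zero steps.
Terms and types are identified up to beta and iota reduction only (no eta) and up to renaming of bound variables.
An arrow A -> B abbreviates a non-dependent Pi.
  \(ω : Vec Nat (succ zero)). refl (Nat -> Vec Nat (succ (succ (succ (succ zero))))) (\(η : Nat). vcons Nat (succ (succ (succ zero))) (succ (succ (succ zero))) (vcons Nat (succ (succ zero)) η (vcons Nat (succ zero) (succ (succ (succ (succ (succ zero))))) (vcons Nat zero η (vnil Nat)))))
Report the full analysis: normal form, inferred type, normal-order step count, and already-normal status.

normal form:
  \(ω : Vec Nat (succ zero)). refl (Nat -> Vec Nat (succ (succ (succ (succ zero))))) (\(η : Nat). vcons Nat (succ (succ (succ zero))) (succ (succ (succ zero))) (vcons Nat (succ (succ zero)) η (vcons Nat (succ zero) (succ (succ (succ (succ (succ zero))))) (vcons Nat zero η (vnil Nat)))))
type:
  Vec Nat (succ zero) -> Eq (Nat -> Vec Nat (succ (succ (succ (succ zero))))) (\(ω : Nat). vcons Nat (succ (succ (succ zero))) (succ (succ (succ zero))) (vcons Nat (succ (succ zero)) ω (vcons Nat (succ zero) (succ (succ (succ (succ (succ zero))))) (vcons Nat zero ω (vnil Nat))))) (\(η : Nat). vcons Nat (succ (succ (succ zero))) (succ (succ (succ zero))) (vcons Nat (succ (succ zero)) η (vcons Nat (succ zero) (succ (succ (succ (succ (succ zero))))) (vcons Nat zero η (vnil Nat)))))
normal-order step count: 0
started in normal form: yes


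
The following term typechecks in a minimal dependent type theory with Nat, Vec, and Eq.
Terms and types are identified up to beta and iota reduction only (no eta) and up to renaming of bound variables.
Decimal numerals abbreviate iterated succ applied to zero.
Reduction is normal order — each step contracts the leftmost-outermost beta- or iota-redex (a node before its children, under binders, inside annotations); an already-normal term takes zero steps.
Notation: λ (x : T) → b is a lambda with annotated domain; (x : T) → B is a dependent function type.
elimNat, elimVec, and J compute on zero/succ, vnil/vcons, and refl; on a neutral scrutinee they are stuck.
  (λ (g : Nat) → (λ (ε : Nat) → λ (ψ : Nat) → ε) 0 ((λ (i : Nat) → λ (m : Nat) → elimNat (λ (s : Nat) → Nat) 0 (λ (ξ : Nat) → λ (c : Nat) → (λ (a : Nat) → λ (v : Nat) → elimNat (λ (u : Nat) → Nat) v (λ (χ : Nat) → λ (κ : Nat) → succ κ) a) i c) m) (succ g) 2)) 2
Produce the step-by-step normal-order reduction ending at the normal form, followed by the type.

reduction (normal order):
  (λ (g : Nat) → (λ (ε : Nat) → λ (ψ : Nat) → ε) 0 ((λ (i : Nat) → λ (m : Nat) → elimNat (λ (s : Nat) → Nat) 0 (λ (ξ : Nat) → λ (c : Nat) → (λ (a : Nat) → λ (v : Nat) → elimNat (λ (u : Nat) → Nat) v (λ (χ : Nat) → λ (κ : Nat) → succ κ) a) i c) m) (succ g) 2)) 2
  ~> (λ (g : Nat) → λ (ε : Nat) → g) 0 ((λ (ψ : Nat) → λ (i : Nat) → elimNat (λ (m : Nat) → Nat) 0 (λ (s : Nat) → λ (ξ : Nat) → (λ (c : Nat) → λ (a : Nat) → elimNat (λ (v : Nat) → Nat) a (λ (u : Nat) → λ (χ : Nat) → succ χ) c) ψ ξ) i) 3 2)
  ~> (λ (g : Nat) → 0) ((λ (ε : Nat) → λ (ψ : Nat) → elimNat (λ (i : Nat) → Nat) 0 (λ (m : Nat) → λ (s : Nat) → (λ (ξ : Nat) → λ (c : Nat) → elimNat (λ (a : Nat) → Nat) c (λ (v : Nat) → λ (u : Nat) → succ u) ξ) ε s) ψ) 3 2)
  ~> 0
type:
  Nat


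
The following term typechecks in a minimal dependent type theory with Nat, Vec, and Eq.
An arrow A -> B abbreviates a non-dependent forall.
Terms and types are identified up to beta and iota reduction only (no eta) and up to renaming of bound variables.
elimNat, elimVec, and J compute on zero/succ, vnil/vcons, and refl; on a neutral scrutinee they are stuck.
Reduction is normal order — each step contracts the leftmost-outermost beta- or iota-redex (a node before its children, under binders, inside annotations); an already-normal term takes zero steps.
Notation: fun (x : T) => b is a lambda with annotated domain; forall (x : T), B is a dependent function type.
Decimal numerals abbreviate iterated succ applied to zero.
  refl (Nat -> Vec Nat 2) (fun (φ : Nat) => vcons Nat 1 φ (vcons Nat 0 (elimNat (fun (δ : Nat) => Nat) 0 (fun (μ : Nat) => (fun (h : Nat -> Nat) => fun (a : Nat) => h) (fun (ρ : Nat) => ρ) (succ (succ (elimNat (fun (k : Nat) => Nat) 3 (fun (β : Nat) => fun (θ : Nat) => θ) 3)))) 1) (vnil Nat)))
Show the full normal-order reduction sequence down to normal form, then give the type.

normal-order reduction:
  refl (Nat -> Vec Nat 2) (fun (φ : Nat) => vcons Nat 1 φ (vcons Nat 0 (elimNat (fun (δ : Nat) => Nat) 0 (fun (μ : Nat) => (fun (h : Nat -> Nat) => fun (a : Nat) => h) (fun (ρ : Nat) => ρ) (succ (succ (elimNat (fun (k : Nat) => Nat) 3 (fun (β : Nat) => fun (θ : Nat) => θ) 3)))) 1) (vnil Nat)))
  ~> refl (Nat -> Vec Nat 2) (fun (φ : Nat) => vcons Nat 1 φ (vcons Nat 0 ((fun (δ : Nat) => (fun (μ : Nat -> Nat) => fun (h : Nat) => μ) (fun (a : Nat) => a) (succ (succ (elimNat (fun (ρ : Nat) => Nat) 3 (fun (k : Nat) => fun (β : Nat) => β) 3)))) 0 (elimNat (fun (θ : Nat) => Nat) 0 (fun (t : Nat) => (fun (l : Nat -> Nat) => fun (m : Nat) => l) (fun (r : Nat) => r) (succ (succ (elimNat (fun (y : Nat) => Nat) 3 (fun (τ : Nat) => fun (p : Nat) => p) 3)))) 0)) (vnil Nat)))
  ~> refl (Nat -> Vec Nat 2) (fun (φ : Nat) => vcons Nat 1 φ (vcons Nat 0 ((fun (δ : Nat -> Nat) => fun (μ : Nat) => δ) (fun (h : Nat) => h) (succ (succ (elimNat (fun (a : Nat) => Nat) 3 (fun (ρ : Nat) => fun (k : Nat) => k) 3))) (elimNat (fun (β : Nat) => Nat) 0 (fun (θ : Nat) => (fun (t : Nat -> Nat) => fun (l : Nat) => t) (fun (m : Nat) => m) (succ (succ (elimNat (fun (r : Nat) => Nat) 3 (fun (y : Nat) => fun (τ : Nat) => τ) 3)))) 0)) (vnil Nat)))
  ~> refl (Nat -> Vec Nat 2) (fun (φ : Nat) => vcons Nat 1 φ (vcons Nat 0 ((fun (δ : Nat) => fun (μ : Nat) => μ) (succ (succ (elimNat (fun (h : Nat) => Nat) 3 (fun (a : Nat) => fun (ρ : Nat) => ρ) 3))) (elimNat (fun (k : Nat) => Nat) 0 (fun (β : Nat) => (fun (θ : Nat -> Nat) => fun (t : Nat) => θ) (fun (l : Nat) => l) (succ (succ (elimNat (fun (m : Nat) => Nat) 3 (fun (r : Nat) => fun (y : Nat) => y) 3)))) 0)) (vnil Nat)))
  ~> refl (Nat -> Vec Nat 2) (fun (φ : Nat) => vcons Nat 1 φ (vcons Nat 0 ((fun (δ : Nat) => δ) (elimNat (fun (μ : Nat) => Nat) 0 (fun (h : Nat) => (fun (a : Nat -> Nat) => fun (ρ : Nat) => a) (fun (k : Nat) => k) (succ (succ (elimNat (fun (β : Nat) => Nat) 3 (fun (θ : Nat) => fun (t : Nat) => t) 3)))) 0)) (vnil Nat)))
  ~> refl (Nat -> Vec Nat 2) (fun (φ : Nat) => vcons Nat 1 φ (vcons Nat 0 (elimNat (fun (δ : Nat) => Nat) 0 (fun (μ : Nat) => (fun (h : Nat -> Nat) => fun (a : Nat) => h) (fun (ρ : Nat) => ρ) (succ (succ (elimNat (fun (k : Nat) => Nat) 3 (fun (β : Nat) => fun (θ : Nat) => θ) 3)))) 0) (vnil Nat)))
  ~> refl (Nat -> Vec Nat 2) (fun (φ : Nat) => vcons Nat 1 φ (vcons Nat 0 0 (vnil Nat)))
the term's type:
  Eq (Nat -> Vec Nat 2) (fun (φ : Nat) => vcons Nat 1 φ (vcons Nat 0 0 (vnil Nat))) (fun (δ : Nat) => vcons Nat 1 δ (vcons Nat 0 0 (vnil Nat)))


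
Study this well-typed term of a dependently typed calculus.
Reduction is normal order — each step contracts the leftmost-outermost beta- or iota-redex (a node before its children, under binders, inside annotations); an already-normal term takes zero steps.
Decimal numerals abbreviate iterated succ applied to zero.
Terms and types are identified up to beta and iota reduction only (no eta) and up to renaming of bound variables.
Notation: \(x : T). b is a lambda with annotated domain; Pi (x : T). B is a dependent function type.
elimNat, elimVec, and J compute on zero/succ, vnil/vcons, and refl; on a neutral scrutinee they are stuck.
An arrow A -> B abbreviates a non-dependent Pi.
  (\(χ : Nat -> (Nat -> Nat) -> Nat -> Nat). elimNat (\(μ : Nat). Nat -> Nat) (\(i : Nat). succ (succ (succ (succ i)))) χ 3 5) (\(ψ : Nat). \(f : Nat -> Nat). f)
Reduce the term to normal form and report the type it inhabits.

reduced normal form:
  9
the term's type:
  Nat


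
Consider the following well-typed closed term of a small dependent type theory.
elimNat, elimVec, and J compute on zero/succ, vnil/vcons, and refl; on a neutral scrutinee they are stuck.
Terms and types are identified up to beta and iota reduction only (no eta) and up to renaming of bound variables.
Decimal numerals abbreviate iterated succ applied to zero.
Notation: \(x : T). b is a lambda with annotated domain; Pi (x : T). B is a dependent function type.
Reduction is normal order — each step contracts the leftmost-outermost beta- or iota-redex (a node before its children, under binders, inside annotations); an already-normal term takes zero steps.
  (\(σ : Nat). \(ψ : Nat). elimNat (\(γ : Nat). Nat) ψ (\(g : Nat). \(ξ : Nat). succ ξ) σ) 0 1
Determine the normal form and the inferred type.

normal form:
  1
inferred type:
  Nat


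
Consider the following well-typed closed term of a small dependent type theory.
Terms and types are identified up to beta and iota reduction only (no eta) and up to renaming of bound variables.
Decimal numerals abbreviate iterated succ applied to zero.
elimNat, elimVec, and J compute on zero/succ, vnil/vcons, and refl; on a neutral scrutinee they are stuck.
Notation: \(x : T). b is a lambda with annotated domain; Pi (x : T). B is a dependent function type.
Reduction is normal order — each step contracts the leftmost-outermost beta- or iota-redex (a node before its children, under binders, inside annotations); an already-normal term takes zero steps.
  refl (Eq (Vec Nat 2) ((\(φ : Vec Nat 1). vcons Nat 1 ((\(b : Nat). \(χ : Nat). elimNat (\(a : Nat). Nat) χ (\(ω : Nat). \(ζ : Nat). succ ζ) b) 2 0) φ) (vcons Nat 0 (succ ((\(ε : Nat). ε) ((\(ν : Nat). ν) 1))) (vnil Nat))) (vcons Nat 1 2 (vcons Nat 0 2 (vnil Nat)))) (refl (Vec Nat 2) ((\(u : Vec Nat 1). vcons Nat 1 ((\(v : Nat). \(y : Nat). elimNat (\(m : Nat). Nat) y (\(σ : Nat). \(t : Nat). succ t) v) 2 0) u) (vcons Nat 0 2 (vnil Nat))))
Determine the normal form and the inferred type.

reduced normal form:
  refl (Eq (Vec Nat 2) (vcons Nat 1 2 (vcons Nat 0 2 (vnil Nat))) (vcons Nat 1 2 (vcons Nat 0 2 (vnil Nat)))) (refl (Vec Nat 2) (vcons Nat 1 2 (vcons Nat 0 2 (vnil Nat))))
the term's type:
  Eq (Eq (Vec Nat 2) (vcons Nat 1 2 (vcons Nat 0 2 (vnil Nat))) (vcons Nat 1 2 (vcons Nat 0 2 (vnil Nat)))) (refl (Vec Nat 2) (vcons Nat 1 2 (vcons Nat 0 2 (vnil Nat)))) (refl (Vec Nat 2) (vcons Nat 1 2 (vcons Nat 0 2 (vnil Nat))))
observation: 22 normal-order steps separate the term from its normal form.


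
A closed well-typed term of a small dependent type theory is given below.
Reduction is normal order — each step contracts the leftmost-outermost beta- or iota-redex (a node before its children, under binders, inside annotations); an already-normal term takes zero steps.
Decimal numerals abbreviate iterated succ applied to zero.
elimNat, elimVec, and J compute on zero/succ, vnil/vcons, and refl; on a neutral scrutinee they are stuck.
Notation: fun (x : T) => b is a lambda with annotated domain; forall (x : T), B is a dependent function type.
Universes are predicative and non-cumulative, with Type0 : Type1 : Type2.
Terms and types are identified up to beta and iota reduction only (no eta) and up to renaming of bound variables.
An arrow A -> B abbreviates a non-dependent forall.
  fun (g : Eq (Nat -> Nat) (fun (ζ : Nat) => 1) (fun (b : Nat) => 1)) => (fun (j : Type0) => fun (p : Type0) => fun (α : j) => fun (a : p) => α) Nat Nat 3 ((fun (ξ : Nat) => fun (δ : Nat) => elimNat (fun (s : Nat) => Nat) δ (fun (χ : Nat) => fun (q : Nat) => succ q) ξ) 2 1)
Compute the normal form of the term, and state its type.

normal form:
  fun (g : Eq (Nat -> Nat) (fun (ζ : Nat) => 1) (fun (b : Nat) => 1)) => 3
the term's type:
  Eq (Nat -> Nat) (fun (g : Nat) => 1) (fun (ζ : Nat) => 1) -> Nat


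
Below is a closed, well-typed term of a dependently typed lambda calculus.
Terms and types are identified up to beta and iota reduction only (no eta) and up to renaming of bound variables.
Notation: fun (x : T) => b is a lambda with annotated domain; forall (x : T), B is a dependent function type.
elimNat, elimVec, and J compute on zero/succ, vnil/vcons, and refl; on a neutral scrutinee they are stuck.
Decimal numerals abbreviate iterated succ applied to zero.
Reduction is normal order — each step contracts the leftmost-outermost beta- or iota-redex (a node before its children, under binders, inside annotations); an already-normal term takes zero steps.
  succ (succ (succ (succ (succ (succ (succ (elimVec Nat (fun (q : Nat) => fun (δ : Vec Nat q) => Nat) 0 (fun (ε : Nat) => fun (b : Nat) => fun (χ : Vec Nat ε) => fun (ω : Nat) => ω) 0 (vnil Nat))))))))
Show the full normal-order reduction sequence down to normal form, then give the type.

normal-order reduction sequence:
  succ (succ (succ (succ (succ (succ (succ (elimVec Nat (fun (q : Nat) => fun (δ : Vec Nat q) => Nat) 0 (fun (ε : Nat) => fun (b : Nat) => fun (χ : Vec Nat ε) => fun (ω : Nat) => ω) 0 (vnil Nat))))))))
  ~> 7
inferred type:
  Nat


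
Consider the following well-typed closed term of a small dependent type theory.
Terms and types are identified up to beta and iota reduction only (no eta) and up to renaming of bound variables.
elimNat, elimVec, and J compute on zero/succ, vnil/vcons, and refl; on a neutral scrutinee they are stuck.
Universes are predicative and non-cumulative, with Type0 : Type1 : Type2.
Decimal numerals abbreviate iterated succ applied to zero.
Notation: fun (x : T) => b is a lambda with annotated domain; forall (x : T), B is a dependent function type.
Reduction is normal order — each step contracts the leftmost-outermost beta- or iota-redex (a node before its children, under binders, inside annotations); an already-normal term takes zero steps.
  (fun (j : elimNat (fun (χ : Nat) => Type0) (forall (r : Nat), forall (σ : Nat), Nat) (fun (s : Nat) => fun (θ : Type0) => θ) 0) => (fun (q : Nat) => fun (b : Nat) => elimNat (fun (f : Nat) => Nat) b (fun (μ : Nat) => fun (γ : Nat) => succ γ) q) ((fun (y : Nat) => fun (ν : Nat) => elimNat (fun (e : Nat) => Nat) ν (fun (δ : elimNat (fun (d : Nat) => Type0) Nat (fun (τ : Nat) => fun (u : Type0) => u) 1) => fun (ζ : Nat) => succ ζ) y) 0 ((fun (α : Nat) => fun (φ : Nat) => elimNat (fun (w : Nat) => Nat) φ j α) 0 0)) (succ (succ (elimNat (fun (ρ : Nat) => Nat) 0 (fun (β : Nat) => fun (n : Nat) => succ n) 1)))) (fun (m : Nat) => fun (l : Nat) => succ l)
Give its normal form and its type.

normal form:
  3
inferred type:
  Nat
observation: normalization takes exactly 14 steps under the normal-order strategy.


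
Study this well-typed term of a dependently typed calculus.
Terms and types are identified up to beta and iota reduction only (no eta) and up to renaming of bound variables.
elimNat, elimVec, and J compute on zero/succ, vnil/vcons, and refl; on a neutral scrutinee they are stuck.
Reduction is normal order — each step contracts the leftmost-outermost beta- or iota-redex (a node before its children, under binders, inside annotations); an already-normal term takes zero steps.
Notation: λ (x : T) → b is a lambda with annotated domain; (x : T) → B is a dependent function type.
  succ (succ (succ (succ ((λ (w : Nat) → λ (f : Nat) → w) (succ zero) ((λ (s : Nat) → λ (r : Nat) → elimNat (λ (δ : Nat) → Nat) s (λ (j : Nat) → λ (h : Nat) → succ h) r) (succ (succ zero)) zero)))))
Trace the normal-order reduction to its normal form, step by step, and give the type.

normal-order reduction sequence:
  succ (succ (succ (succ ((λ (w : Nat) → λ (f : Nat) → w) (succ zero) ((λ (s : Nat) → λ (r : Nat) → elimNat (λ (δ : Nat) → Nat) s (λ (j : Nat) → λ (h : Nat) → succ h) r) (succ (succ zero)) zero)))))
  ~> succ (succ (succ (succ ((λ (w : Nat) → succ zero) ((λ (f : Nat) → λ (s : Nat) → elimNat (λ (r : Nat) → Nat) f (λ (δ : Nat) → λ (j : Nat) → succ j) s) (succ (succ zero)) zero)))))
  ~> succ (succ (succ (succ (succ zero))))
inferred type:
  Nat


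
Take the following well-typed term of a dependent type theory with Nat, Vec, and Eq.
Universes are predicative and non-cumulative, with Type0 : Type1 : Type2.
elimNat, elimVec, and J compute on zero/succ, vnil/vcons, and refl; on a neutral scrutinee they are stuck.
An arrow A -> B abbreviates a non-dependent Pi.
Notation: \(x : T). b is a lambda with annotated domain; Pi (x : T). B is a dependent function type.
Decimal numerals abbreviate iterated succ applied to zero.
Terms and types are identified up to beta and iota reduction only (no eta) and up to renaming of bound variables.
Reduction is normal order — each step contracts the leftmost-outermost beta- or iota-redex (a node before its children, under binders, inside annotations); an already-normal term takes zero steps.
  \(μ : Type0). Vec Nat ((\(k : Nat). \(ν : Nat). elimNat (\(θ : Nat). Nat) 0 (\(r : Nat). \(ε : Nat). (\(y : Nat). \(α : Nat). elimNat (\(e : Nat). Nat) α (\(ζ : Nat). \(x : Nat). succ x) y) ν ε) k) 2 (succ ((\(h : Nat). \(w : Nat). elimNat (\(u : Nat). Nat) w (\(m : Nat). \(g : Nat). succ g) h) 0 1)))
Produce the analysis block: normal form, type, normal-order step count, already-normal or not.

reduced normal form:
  \(μ : Type0). Vec Nat 4
inferred type:
  Type0 -> Type0
reduction steps (normal order): 33
started in normal form: no
first redex: a beta-redex


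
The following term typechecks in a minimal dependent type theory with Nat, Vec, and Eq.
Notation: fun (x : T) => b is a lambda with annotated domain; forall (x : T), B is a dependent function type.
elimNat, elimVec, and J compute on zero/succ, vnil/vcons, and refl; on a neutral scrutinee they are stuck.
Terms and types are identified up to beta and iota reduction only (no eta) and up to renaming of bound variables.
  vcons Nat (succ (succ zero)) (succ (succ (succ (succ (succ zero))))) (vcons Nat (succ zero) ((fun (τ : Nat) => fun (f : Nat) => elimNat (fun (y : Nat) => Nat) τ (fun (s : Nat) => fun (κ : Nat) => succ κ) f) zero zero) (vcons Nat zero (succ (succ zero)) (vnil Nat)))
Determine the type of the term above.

inferred type:
  Vec Nat (succ (succ (succ zero)))


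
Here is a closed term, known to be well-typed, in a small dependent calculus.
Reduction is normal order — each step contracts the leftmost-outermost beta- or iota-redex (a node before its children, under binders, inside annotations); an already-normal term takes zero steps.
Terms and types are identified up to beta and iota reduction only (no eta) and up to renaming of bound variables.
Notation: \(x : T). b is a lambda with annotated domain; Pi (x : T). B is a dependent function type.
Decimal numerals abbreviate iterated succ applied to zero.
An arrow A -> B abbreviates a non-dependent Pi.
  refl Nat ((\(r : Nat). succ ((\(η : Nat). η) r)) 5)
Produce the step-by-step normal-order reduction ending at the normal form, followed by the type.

normal-order reduction:
  refl Nat ((\(r : Nat). succ ((\(η : Nat). η) r)) 5)
  ~> refl Nat (succ ((\(r : Nat). r) 5))
  ~> refl Nat 6
type:
  Eq Nat 6 6


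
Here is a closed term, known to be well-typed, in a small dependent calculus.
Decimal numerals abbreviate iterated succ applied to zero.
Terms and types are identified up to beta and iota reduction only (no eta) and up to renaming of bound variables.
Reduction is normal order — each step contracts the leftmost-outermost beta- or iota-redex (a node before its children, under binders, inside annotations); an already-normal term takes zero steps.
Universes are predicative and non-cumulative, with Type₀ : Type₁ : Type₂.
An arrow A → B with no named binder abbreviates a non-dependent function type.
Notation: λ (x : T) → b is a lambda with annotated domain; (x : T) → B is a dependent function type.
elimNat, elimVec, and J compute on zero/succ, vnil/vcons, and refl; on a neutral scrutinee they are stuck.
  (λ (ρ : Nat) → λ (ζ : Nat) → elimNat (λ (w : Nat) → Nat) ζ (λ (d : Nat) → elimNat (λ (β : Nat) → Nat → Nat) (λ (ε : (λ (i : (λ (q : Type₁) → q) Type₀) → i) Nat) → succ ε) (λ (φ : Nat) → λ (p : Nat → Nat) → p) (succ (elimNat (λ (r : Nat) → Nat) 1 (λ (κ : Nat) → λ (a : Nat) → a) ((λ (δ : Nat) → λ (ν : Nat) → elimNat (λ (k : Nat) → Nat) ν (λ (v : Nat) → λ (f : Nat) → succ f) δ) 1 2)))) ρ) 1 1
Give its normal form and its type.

normal form:
  2
type:
  Nat
observation: normalization takes exactly 30 steps under the normal-order strategy.


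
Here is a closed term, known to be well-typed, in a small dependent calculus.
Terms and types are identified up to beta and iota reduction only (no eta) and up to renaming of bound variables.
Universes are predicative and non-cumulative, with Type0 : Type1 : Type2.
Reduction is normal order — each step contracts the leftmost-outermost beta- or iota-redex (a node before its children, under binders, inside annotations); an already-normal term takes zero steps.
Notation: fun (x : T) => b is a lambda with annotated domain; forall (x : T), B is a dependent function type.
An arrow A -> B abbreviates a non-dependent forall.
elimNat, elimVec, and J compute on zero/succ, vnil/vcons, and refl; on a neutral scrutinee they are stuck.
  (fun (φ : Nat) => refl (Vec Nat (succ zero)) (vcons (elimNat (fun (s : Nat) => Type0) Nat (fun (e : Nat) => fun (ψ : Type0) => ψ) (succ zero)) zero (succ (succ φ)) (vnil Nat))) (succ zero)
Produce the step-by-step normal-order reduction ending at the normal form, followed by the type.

normal-order reduction sequence:
  (fun (φ : Nat) => refl (Vec Nat (succ zero)) (vcons (elimNat (fun (s : Nat) => Type0) Nat (fun (e : Nat) => fun (ψ : Type0) => ψ) (succ zero)) zero (succ (succ φ)) (vnil Nat))) (succ zero)
  ~> refl (Vec Nat (succ zero)) (vcons (elimNat (fun (φ : Nat) => Type0) Nat (fun (s : Nat) => fun (e : Type0) => e) (succ zero)) zero (succ (succ (succ zero))) (vnil Nat))
  ~> refl (Vec Nat (succ zero)) (vcons ((fun (φ : Nat) => fun (s : Type0) => s) zero (elimNat (fun (e : Nat) => Type0) Nat (fun (ψ : Nat) => fun (t : Type0) => t) zero)) zero (succ (succ (succ zero))) (vnil Nat))
  ~> refl (Vec Nat (succ zero)) (vcons ((fun (φ : Type0) => φ) (elimNat (fun (s : Nat) => Type0) Nat (fun (e : Nat) => fun (ψ : Type0) => ψ) zero)) zero (succ (succ (succ zero))) (vnil Nat))
  ~> refl (Vec Nat (succ zero)) (vcons (elimNat (fun (φ : Nat) => Type0) Nat (fun (s : Nat) => fun (e : Type0) => e) zero) zero (succ (succ (succ zero))) (vnil Nat))
  ~> refl (Vec Nat (succ zero)) (vcons Nat zero (succ (succ (succ zero))) (vnil Nat))
the term's type:
  Eq (Vec Nat (succ zero)) (vcons Nat zero (succ (succ (succ zero))) (vnil Nat)) (vcons Nat zero (succ (succ (succ zero))) (vnil Nat))


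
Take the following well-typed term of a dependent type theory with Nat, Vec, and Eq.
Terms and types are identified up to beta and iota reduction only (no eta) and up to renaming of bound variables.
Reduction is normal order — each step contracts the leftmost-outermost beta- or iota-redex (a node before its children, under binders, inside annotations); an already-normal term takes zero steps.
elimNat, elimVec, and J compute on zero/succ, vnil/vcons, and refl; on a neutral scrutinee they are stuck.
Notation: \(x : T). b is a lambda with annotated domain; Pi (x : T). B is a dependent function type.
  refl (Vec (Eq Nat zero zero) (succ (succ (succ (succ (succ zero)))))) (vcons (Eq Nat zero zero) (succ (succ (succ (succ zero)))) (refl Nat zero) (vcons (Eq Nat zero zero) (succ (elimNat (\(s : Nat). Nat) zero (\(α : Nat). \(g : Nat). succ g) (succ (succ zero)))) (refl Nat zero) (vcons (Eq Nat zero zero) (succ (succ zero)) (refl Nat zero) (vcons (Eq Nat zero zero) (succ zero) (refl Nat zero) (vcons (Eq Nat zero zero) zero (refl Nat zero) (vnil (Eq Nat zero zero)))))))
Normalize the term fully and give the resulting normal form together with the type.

normal form:
  refl (Vec (Eq Nat zero zero) (succ (succ (succ (succ (succ zero)))))) (vcons (Eq Nat zero zero) (succ (succ (succ (succ zero)))) (refl Nat zero) (vcons (Eq Nat zero zero) (succ (succ (succ zero))) (refl Nat zero) (vcons (Eq Nat zero zero) (succ (succ zero)) (refl Nat zero) (vcons (Eq Nat zero zero) (succ zero) (refl Nat zero) (vcons (Eq Nat zero zero) zero (refl Nat zero) (vnil (Eq Nat zero zero)))))))
the term's type:
  Eq (Vec (Eq Nat zero zero) (succ (succ (succ (succ (succ zero)))))) (vcons (Eq Nat zero zero) (succ (succ (succ (succ zero)))) (refl Nat zero) (vcons (Eq Nat zero zero) (succ (succ (succ zero))) (refl Nat zero) (vcons (Eq Nat zero zero) (succ (succ zero)) (refl Nat zero) (vcons (Eq Nat zero zero) (succ zero) (refl Nat zero) (vcons (Eq Nat zero zero) zero (refl Nat zero) (vnil (Eq Nat zero zero))))))) (vcons (Eq Nat zero zero) (succ (succ (succ (succ zero)))) (refl Nat zero) (vcons (Eq Nat zero zero) (succ (succ (succ zero))) (refl Nat zero) (vcons (Eq Nat zero zero) (succ (succ zero)) (refl Nat zero) (vcons (Eq Nat zero zero) (succ zero) (refl Nat zero) (vcons (Eq Nat zero zero) zero (refl Nat zero) (vnil (Eq Nat zero zero)))))))


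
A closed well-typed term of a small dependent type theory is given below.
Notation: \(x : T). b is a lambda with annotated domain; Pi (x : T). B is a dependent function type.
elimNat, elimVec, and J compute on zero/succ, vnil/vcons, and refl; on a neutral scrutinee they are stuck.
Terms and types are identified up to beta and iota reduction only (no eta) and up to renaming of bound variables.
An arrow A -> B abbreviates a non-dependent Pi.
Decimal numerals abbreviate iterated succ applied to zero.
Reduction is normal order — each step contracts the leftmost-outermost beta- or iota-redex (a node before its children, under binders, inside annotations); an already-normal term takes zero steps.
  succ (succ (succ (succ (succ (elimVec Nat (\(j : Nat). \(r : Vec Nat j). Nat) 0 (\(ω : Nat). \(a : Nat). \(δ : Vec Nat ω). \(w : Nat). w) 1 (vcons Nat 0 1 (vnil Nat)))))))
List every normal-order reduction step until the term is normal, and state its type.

reduction (normal order):
  succ (succ (succ (succ (succ (elimVec Nat (\(j : Nat). \(r : Vec Nat j). Nat) 0 (\(ω : Nat). \(a : Nat). \(δ : Vec Nat ω). \(w : Nat). w) 1 (vcons Nat 0 1 (vnil Nat)))))))
  ~> succ (succ (succ (succ (succ ((\(j : Nat). \(r : Nat). \(ω : Vec Nat j). \(a : Nat). a) 0 1 (vnil Nat) (elimVec Nat (\(δ : Nat). \(w : Vec Nat δ). Nat) 0 (\(i : Nat). \(g : Nat). \(o : Vec Nat i). \(ξ : Nat). ξ) 0 (vnil Nat)))))))
  ~> succ (succ (succ (succ (succ ((\(j : Nat). \(r : Vec Nat 0). \(ω : Nat). ω) 1 (vnil Nat) (elimVec Nat (\(a : Nat). \(δ : Vec Nat a). Nat) 0 (\(w : Nat). \(i : Nat). \(g : Vec Nat w). \(o : Nat). o) 0 (vnil Nat)))))))
  ~> succ (succ (succ (succ (succ ((\(j : Vec Nat 0). \(r : Nat). r) (vnil Nat) (elimVec Nat (\(ω : Nat). \(a : Vec Nat ω). Nat) 0 (\(δ : Nat). \(w : Nat). \(i : Vec Nat δ). \(g : Nat). g) 0 (vnil Nat)))))))
  ~> succ (succ (succ (succ (succ ((\(j : Nat). j) (elimVec Nat (\(r : Nat). \(ω : Vec Nat r). Nat) 0 (\(a : Nat). \(δ : Nat). \(w : Vec Nat a). \(i : Nat). i) 0 (vnil Nat)))))))
  ~> succ (succ (succ (succ (succ (elimVec Nat (\(j : Nat). \(r : Vec Nat j). Nat) 0 (\(ω : Nat). \(a : Nat). \(δ : Vec Nat ω). \(w : Nat). w) 0 (vnil Nat))))))
  ~> 5
the term's type:
  Nat


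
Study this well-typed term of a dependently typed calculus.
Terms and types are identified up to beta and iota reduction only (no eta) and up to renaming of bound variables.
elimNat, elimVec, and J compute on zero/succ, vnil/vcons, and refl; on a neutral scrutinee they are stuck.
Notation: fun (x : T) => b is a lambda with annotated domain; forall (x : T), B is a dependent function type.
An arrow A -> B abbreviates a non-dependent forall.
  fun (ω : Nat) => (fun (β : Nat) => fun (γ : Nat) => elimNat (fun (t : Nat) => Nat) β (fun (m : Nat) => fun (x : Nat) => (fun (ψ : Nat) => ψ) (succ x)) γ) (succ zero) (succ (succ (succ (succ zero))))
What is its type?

inferred type:
  Nat -> Nat


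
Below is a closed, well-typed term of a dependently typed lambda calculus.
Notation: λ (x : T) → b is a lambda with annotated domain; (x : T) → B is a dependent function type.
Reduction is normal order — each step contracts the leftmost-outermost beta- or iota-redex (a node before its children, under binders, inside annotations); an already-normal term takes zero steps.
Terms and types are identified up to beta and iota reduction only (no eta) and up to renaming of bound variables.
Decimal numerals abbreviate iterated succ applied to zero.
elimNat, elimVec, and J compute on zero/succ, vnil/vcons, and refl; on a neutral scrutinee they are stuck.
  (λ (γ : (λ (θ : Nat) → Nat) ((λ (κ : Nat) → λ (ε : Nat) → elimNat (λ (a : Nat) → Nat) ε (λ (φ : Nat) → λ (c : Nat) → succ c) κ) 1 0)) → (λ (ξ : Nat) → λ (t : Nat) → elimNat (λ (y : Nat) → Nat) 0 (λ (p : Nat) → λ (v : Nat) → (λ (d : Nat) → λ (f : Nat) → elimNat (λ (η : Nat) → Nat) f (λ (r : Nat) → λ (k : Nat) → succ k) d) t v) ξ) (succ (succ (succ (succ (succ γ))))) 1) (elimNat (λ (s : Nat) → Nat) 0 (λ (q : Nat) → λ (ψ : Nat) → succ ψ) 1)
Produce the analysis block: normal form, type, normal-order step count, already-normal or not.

reduced normal form:
  6
type:
  Nat
steps to reach normal form (normal order): 62
started in normal form: no
first redex: a beta-redex


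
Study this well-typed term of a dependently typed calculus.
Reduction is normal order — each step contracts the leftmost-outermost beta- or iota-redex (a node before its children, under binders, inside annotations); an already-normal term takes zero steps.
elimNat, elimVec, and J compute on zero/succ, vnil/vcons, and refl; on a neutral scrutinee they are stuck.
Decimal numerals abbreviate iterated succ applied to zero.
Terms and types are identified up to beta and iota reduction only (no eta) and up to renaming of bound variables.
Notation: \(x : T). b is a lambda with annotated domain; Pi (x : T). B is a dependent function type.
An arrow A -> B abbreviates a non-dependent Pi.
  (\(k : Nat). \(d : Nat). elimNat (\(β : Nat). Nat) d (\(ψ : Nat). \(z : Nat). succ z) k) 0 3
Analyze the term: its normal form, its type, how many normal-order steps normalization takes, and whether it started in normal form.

normal form:
  3
inferred type:
  Nat
normal-order step count: 3
term was already normal: no
first contracted redex: a beta-redex


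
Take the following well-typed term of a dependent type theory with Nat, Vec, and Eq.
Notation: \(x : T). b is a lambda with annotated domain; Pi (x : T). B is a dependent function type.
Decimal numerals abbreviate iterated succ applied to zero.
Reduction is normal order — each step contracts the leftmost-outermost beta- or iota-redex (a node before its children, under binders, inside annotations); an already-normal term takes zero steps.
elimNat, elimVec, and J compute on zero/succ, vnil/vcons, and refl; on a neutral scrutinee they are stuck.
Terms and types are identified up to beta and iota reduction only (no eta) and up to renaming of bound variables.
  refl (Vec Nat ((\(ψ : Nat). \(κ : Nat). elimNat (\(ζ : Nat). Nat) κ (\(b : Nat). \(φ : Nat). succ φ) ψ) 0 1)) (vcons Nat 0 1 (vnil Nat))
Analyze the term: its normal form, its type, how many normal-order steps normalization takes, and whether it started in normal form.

resulting normal form:
  refl (Vec Nat 1) (vcons Nat 0 1 (vnil Nat))
inferred type:
  Eq (Vec Nat 1) (vcons Nat 0 1 (vnil Nat)) (vcons Nat 0 1 (vnil Nat))
reduction steps (normal order): 3
term was already normal: no
first redex: a beta-redex
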